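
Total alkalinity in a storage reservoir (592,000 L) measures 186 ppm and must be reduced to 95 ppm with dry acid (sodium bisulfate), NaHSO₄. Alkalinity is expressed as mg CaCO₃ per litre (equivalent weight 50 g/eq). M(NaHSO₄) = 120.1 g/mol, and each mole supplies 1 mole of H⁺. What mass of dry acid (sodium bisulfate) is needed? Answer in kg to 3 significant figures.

129 kg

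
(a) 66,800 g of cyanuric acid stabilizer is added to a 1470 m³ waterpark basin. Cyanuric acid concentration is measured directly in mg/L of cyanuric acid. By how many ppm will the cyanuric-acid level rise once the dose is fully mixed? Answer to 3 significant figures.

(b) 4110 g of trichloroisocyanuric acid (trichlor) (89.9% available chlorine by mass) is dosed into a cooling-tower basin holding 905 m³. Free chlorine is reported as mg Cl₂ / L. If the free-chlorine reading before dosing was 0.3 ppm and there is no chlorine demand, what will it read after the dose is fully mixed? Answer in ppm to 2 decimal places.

(a) 45.4 ppm; (b) 4.38 ppm

(a) Volume: 1470 m³ = 1,470,000 L.
(a) Rise: 66,800 g / 1,470,000 L × 1000 = 45.44 mg/L.

(b) Volume: 905 m³ = 905,000 L.
(b) Available chlorine delivered: 4110 g × 0.899 = 3695 g as Cl₂.
(b) Concentration rise: 3695 g / 905,000 L = 4.083 mg/L = 4.08 ppm.
(b) Final FC: 0.3 + 4.08 = 4.38 ppm.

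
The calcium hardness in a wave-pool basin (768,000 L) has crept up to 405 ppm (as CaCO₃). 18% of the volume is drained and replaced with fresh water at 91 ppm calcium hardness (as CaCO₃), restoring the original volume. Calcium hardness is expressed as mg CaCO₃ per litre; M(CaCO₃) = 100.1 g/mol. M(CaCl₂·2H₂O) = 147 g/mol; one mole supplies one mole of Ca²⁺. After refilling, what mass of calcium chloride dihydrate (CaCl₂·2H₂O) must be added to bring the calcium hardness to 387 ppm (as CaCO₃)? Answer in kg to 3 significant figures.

43.4 kg

After draining 18% and refilling: 405 × 0.82 + 91 × 0.18 = 348.48 ppm.
Deficit to target: 387 − 348.48 = 38.52 mg/L.
As CaCO₃: 38.52 mg/L × 768,000 L = 29,580 g; ÷ 100.1 = 295.5 mol Ca²⁺.
Mass: 295.5 × 147 = 43,440 g.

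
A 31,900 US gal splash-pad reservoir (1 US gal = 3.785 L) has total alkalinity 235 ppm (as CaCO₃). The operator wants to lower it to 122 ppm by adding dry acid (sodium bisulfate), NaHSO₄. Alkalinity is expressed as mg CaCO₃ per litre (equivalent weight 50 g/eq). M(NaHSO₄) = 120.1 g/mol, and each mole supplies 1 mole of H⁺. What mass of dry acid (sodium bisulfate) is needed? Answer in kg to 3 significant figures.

Volume: 31,900 US gal × 3.785 L/gal = 120,742 L.
Alkalinity to neutralize: (235 − 122) = 113 mg/L as CaCO₃ × 120,742 L = 13,640 g as CaCO₃.
Equivalents of H⁺ required: 13,640 ÷ 50 g/eq = 272.9 eq = 272.9 mol NaHSO₄.
Mass of NaHSO₄: 272.9 × 120.1 = 32,770 g.

32.8 kg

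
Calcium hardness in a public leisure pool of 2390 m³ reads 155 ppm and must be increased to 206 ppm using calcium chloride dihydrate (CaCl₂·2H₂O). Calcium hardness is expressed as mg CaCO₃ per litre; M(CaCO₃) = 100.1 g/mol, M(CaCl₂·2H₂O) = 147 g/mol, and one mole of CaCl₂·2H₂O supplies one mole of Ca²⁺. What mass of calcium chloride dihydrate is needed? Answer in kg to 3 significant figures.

179 kg

Volume: 2390 m³ = 2,390,000 L.
Hardness to add: (206 − 155) = 51 mg/L as CaCO₃ × 2,390,000 L = 121,900 g as CaCO₃.
Moles of Ca²⁺ (1 mol Ca²⁺ ≡ 1 mol CaCO₃): 121,900 / 100.1 g/mol = 1218 mol.
Mass of CaCl₂·2H₂O: 1218 × 147 = 179,000 g.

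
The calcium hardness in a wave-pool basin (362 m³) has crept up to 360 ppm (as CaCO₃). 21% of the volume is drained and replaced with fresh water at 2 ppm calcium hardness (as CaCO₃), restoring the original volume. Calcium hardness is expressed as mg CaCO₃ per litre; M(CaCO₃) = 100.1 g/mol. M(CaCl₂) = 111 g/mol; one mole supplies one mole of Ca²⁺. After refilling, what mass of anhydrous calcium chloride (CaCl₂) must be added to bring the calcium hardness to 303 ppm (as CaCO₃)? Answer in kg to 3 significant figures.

7.30 kg

Volume: 362 m³ = 362,000 L.
After draining 21% and refilling: 360 × 0.79 + 2 × 0.21 = 284.82 ppm.
Deficit to target: 303 − 284.82 = 18.18 mg/L.
As CaCO₃: 18.18 mg/L × 362,000 L = 6581 g; ÷ 100.1 = 65.75 mol Ca²⁺.
Mass: 65.75 × 111 = 7298 g.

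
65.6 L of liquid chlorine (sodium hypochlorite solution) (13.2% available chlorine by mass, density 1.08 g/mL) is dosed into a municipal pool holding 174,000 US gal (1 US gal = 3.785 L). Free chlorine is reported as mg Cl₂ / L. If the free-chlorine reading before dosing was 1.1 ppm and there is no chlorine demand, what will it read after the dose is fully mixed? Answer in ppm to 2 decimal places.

Volume: 174,000 US gal × 3.785 L/gal = 658,590 L.
Mass of solution: 65.6 L × 1000 mL/L × 1.08 g/mL = 70,850 g.
Available chlorine delivered: 70,850 g × 0.132 = 9352 g as Cl₂.
Concentration rise: 9352 g / 658,590 L = 14.2 mg/L = 14.20 ppm.
Final FC: 1.1 + 14.20 = 15.30 ppm.

15.30 ppm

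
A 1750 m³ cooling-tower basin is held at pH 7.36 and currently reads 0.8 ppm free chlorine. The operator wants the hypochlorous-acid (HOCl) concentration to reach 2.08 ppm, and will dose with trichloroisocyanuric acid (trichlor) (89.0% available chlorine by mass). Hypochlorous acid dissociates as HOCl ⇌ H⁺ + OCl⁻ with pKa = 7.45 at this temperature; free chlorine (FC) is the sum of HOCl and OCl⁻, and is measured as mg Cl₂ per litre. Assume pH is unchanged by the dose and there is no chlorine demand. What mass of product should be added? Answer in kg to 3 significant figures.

Volume: 1750 m³ = 1,750,000 L.
[OCl⁻]/[HOCl] = 10^(pH − pKa) = 10^(7.36 − 7.45) = 0.8128; fraction as HOCl = 1/(1 + 0.8128) = 0.5516.
Free chlorine required for 2.08 ppm HOCl: 2.08 / 0.5516 = 3.771 ppm.
FC to add: 3.771 − 0.8 = 2.971 mg/L as Cl₂.
Cl₂ equivalent: 2.971 mg/L × 1,750,000 L = 5199 g.
Product at 89.0% available Cl: 5199 / 0.89 = 5841 g.

5.84 kg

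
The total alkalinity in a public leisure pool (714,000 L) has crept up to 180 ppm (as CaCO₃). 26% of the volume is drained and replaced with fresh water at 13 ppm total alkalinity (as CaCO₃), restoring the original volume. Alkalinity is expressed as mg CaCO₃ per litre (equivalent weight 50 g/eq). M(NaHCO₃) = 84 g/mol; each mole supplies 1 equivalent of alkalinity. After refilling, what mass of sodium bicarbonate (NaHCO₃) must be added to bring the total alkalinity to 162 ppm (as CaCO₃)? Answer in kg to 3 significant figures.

30.5 kg

After draining 26% and refilling: 180 × 0.74 + 13 × 0.26 = 136.58 ppm.
Deficit to target: 162 − 136.58 = 25.42 mg/L.
As CaCO₃: 25.42 mg/L × 714,000 L = 18,150 g; ÷ 50 g/eq ÷ 1 = 363 mol NaHCO₃.
Mass: 363 × 84 = 30,490 g.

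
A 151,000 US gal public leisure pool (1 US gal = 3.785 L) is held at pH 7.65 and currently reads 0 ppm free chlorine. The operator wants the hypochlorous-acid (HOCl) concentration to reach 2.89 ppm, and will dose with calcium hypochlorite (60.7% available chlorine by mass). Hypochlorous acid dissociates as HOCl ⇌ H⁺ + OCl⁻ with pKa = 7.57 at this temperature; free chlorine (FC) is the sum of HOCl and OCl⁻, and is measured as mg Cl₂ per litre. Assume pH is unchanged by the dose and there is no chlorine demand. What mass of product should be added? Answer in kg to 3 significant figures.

Volume: 151,000 US gal × 3.785 L/gal = 571,535 L.
[OCl⁻]/[HOCl] = 10^(pH − pKa) = 10^(7.65 − 7.57) = 1.202; fraction as HOCl = 1/(1 + 1.202) = 0.4541.
Free chlorine required for 2.89 ppm HOCl: 2.89 / 0.4541 = 6.365 ppm.
FC to add: 6.365 − 0 = 6.365 mg/L as Cl₂.
Cl₂ equivalent: 6.365 mg/L × 571,535 L = 3638 g.
Product at 60.7% available Cl: 3638 / 0.607 = 5993 g.

5.99 kg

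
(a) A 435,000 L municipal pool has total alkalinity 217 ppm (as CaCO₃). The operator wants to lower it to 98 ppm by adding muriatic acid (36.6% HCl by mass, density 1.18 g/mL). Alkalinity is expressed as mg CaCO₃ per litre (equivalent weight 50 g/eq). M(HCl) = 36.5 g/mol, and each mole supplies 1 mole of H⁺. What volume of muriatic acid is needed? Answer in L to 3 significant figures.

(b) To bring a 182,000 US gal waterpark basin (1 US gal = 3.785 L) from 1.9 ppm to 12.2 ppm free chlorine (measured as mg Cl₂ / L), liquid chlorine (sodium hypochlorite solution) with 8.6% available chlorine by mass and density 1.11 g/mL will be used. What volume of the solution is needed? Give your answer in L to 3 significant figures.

(a) Alkalinity to neutralize: (217 − 98) = 119 mg/L as CaCO₃ × 435,000 L = 51,760 g as CaCO₃.
(a) Equivalents of H⁺ required: 51,760 ÷ 50 g/eq = 1035 eq = 1035 mol HCl.
(a) Mass of HCl: 1035 × 36.5 = 37,790 g.
(a) Mass of 36.6% solution: 37,790 / 0.366 = 103,200 g.
(a) Volume: 103,200 g ÷ 1.18 g/mL = 87,500 mL.

(b) Volume: 182,000 US gal × 3.785 L/gal = 688,870 L.
(b) Chlorine deficit: 12.2 − 1.9 = 10.3 ppm = 10.3 mg/L as Cl₂.
(b) Cl₂ equivalent needed: 10.3 mg/L × 688,870 L = 7,095,000 mg = 7095 g.
(b) Product at 8.6% available chlorine: 7095 / 0.086 = 82,500 g.
(b) Volume at density 1.11 g/mL: 82,500 g ÷ 1.11 g/mL = 74,330 mL.

(a) 87.5 L; (b) 74.3 L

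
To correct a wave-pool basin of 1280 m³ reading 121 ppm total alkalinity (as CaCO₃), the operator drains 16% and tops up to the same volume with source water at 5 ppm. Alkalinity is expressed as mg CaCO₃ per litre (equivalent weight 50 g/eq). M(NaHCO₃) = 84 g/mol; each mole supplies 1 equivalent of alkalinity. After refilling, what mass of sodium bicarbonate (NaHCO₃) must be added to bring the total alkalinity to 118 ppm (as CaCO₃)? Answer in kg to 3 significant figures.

33.5 kg

Volume: 1280 m³ = 1,280,000 L.
After draining 16% and refilling: 121 × 0.84 + 5 × 0.16 = 102.44 ppm.
Deficit to target: 118 − 102.44 = 15.56 mg/L.
As CaCO₃: 15.56 mg/L × 1,280,000 L = 19,920 g; ÷ 50 g/eq ÷ 1 = 398.3 mol NaHCO₃.
Mass: 398.3 × 84 = 33,460 g.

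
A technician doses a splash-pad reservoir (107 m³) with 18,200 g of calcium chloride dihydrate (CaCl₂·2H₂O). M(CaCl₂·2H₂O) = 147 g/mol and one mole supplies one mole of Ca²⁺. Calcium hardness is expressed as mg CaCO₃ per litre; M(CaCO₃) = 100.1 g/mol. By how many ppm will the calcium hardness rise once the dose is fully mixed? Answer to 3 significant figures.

116 ppm

Volume: 107 m³ = 107,000 L.
Moles of Ca²⁺: 18,200 g ÷ 147 g/mol = 123.8 mol.
As CaCO₃: 123.8 mol × 100.1 g/mol = 12,390 g.
Rise: 12,390 g / 107,000 L × 1000 = 115.8 mg/L.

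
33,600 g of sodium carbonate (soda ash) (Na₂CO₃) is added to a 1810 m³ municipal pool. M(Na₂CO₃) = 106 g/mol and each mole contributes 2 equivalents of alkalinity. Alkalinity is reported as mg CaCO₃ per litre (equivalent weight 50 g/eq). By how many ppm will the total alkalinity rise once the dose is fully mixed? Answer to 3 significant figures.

Volume: 1810 m³ = 1,810,000 L.
Moles of Na₂CO₃: 33,600 g ÷ 106 g/mol = 317 mol → 634 eq of alkalinity.
As CaCO₃: 634 eq × 50 g/eq = 31,700 g.
Rise: 31,700 g / 1,810,000 L × 1000 = 17.51 mg/L.

17.5 ppm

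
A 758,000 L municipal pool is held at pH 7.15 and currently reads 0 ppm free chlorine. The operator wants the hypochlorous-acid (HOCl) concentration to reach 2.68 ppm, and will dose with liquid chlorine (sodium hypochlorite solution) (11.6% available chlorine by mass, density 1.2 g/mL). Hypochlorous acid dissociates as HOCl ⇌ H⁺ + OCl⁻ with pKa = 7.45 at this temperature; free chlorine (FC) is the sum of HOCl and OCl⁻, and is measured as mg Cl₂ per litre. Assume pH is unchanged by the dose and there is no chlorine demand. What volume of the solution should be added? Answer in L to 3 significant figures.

21.9 L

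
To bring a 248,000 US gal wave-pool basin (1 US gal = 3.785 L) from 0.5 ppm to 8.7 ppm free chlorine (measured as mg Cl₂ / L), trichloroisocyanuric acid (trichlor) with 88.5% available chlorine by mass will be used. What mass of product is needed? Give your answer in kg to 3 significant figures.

Volume: 248,000 US gal × 3.785 L/gal = 938,680 L.
Chlorine deficit: 8.7 − 0.5 = 8.2 ppm = 8.2 mg/L as Cl₂.
Cl₂ equivalent needed: 8.2 mg/L × 938,680 L = 7,697,000 mg = 7697 g.
Product at 88.5% available chlorine: 7697 / 0.885 = 8697 g.

8.70 kg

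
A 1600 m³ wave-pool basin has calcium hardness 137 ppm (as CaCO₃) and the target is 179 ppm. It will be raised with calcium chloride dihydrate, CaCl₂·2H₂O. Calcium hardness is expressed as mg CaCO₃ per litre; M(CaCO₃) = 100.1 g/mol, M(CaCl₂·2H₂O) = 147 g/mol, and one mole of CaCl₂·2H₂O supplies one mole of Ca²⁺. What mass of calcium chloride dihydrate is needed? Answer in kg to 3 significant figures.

98.7 kg

Volume: 1600 m³ = 1,600,000 L.
Hardness to add: (179 − 137) = 42 mg/L as CaCO₃ × 1,600,000 L = 67,200 g as CaCO₃.
Moles of Ca²⁺ (1 mol Ca²⁺ ≡ 1 mol CaCO₃): 67,200 / 100.1 g/mol = 671.3 mol.
Mass of CaCl₂·2H₂O: 671.3 × 147 = 98,690 g.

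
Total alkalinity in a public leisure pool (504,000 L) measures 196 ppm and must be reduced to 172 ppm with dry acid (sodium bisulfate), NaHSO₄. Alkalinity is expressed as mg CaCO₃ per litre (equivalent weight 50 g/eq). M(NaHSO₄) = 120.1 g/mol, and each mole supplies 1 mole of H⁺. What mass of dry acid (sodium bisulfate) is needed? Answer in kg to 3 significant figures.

Alkalinity to neutralize: (196 − 172) = 24 mg/L as CaCO₃ × 504,000 L = 12,100 g as CaCO₃.
Equivalents of H⁺ required: 12,100 ÷ 50 g/eq = 241.9 eq = 241.9 mol NaHSO₄.
Mass of NaHSO₄: 241.9 × 120.1 = 29,050 g.

29.1 kg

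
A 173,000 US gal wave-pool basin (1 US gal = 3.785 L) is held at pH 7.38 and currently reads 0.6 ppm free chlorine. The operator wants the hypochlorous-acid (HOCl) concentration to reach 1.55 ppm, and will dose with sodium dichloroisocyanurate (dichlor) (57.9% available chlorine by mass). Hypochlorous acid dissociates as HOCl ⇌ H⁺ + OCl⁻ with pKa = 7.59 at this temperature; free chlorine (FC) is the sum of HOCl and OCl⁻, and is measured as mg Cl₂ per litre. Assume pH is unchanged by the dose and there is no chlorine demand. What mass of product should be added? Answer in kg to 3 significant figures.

2.16 kg

Volume: 173,000 US gal × 3.785 L/gal = 654,805 L.
[OCl⁻]/[HOCl] = 10^(pH − pKa) = 10^(7.38 − 7.59) = 0.6166; fraction as HOCl = 1/(1 + 0.6166) = 0.6186.
Free chlorine required for 1.55 ppm HOCl: 1.55 / 0.6186 = 2.506 ppm.
FC to add: 2.506 − 0.6 = 1.906 mg/L as Cl₂.
Cl₂ equivalent: 1.906 mg/L × 654,805 L = 1248 g.
Product at 57.9% available Cl: 1248 / 0.579 = 2155 g.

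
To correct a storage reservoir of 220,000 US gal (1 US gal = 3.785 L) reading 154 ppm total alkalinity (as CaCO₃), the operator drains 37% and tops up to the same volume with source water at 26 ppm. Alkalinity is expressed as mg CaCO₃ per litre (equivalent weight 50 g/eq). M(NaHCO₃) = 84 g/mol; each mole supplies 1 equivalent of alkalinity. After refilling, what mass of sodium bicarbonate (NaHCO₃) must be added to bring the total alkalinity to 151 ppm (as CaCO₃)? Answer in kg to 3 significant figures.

Volume: 220,000 US gal × 3.785 L/gal = 832,700 L.
After draining 37% and refilling: 154 × 0.63 + 26 × 0.37 = 106.64 ppm.
Deficit to target: 151 − 106.64 = 44.36 mg/L.
As CaCO₃: 44.36 mg/L × 832,700 L = 36,940 g; ÷ 50 g/eq ÷ 1 = 738.8 mol NaHCO₃.
Mass: 738.8 × 84 = 62,060 g.

62.1 kg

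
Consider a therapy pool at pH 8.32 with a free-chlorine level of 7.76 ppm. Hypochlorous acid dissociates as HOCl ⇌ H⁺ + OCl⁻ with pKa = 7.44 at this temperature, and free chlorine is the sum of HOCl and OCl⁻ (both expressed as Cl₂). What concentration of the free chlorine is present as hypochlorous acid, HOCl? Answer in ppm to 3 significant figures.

0.904 ppm

[OCl⁻]/[HOCl] = 10^(pH − pKa) = 10^(8.32 − 7.44) = 10^0.88 = 7.586.
Fraction as HOCl = 1 / (1 + 7.586) = 0.1165.
HOCl = 0.1165 × 7.76 ppm = 0.9038 ppm.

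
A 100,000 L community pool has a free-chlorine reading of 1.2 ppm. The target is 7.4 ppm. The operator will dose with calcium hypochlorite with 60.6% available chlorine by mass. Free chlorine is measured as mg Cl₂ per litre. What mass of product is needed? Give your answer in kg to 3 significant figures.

1.02 kg

Chlorine deficit: 7.4 − 1.2 = 6.2 ppm = 6.2 mg/L as Cl₂.
Cl₂ equivalent needed: 6.2 mg/L × 100,000 L = 620,000 mg = 620 g.
Product at 60.6% available chlorine: 620 / 0.606 = 1023 g.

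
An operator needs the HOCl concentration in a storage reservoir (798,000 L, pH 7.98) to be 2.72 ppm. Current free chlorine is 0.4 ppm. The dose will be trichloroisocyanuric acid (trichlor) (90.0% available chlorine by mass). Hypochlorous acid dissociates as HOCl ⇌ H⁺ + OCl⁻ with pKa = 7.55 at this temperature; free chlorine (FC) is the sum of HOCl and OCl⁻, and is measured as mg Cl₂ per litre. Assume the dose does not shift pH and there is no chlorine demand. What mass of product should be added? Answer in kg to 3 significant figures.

8.55 kg

[OCl⁻]/[HOCl] = 10^(pH − pKa) = 10^(7.98 − 7.55) = 2.692; fraction as HOCl = 1/(1 + 2.692) = 0.2709.
Free chlorine required for 2.72 ppm HOCl: 2.72 / 0.2709 = 10.04 ppm.
FC to add: 10.04 − 0.4 = 9.641 mg/L as Cl₂.
Cl₂ equivalent: 9.641 mg/L × 798,000 L = 7693 g.
Product at 90.0% available Cl: 7693 / 0.9 = 8548 g.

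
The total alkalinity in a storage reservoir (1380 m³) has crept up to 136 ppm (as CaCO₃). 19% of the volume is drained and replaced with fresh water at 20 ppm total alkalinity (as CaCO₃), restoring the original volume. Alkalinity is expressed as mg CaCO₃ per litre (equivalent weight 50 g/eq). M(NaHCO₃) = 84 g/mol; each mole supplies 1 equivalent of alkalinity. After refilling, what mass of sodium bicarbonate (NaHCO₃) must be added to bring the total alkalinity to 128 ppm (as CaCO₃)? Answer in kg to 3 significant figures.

Volume: 1380 m³ = 1,380,000 L.
After draining 19% and refilling: 136 × 0.81 + 20 × 0.19 = 113.96 ppm.
Deficit to target: 128 − 113.96 = 14.04 mg/L.
As CaCO₃: 14.04 mg/L × 1,380,000 L = 19,380 g; ÷ 50 g/eq ÷ 1 = 387.5 mol NaHCO₃.
Mass: 387.5 × 84 = 32,550 g.

32.6 kg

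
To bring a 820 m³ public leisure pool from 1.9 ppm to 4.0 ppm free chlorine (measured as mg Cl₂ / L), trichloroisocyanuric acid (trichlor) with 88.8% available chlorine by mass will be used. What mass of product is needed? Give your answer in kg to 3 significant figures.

1.94 kg

Volume: 820 m³ = 820,000 L.
Chlorine deficit: 4.0 − 1.9 = 2.1 ppm = 2.1 mg/L as Cl₂.
Cl₂ equivalent needed: 2.1 mg/L × 820,000 L = 1,722,000 mg = 1722 g.
Product at 88.8% available chlorine: 1722 / 0.888 = 1939 g.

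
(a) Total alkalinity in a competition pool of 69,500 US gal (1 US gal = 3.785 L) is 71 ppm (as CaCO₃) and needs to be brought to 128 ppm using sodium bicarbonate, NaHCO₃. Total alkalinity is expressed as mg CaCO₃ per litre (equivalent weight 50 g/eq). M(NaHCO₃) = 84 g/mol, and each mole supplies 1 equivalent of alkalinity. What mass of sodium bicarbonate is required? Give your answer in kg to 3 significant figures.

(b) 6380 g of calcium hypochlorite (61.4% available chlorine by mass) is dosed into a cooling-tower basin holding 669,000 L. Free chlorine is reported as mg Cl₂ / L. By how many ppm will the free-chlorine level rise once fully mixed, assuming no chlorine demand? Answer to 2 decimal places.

(a) Volume: 69,500 US gal × 3.785 L/gal = 263,058 L.
(a) Alkalinity to add: (128 − 71) = 57 mg/L as CaCO₃ × 263,058 L = 14,990 g as CaCO₃.
(a) Equivalents: 14,990 g ÷ 50 g/eq = 299.9 eq.
(a) NaHCO₃ supplies 1 eq per mole → 299.9 mol.
(a) Mass: 299.9 mol × 84 g/mol = 25,190 g.

(b) Available chlorine delivered: 6380 g × 0.614 = 3917 g as Cl₂.
(b) Concentration rise: 3917 g / 669,000 L = 5.855 mg/L = 5.86 ppm.

(a) 25.2 kg; (b) 5.86 ppm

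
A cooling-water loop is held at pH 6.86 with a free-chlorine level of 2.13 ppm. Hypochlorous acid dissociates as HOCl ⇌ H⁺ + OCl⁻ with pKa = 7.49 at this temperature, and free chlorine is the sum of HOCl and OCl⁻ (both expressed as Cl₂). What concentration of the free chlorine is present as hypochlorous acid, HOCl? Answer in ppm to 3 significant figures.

[OCl⁻]/[HOCl] = 10^(pH − pKa) = 10^(6.86 − 7.49) = 10^-0.63 = 0.2344.
Fraction as HOCl = 1 / (1 + 0.2344) = 0.8101.
HOCl = 0.8101 × 2.13 ppm = 1.726 ppm.

1.73 ppm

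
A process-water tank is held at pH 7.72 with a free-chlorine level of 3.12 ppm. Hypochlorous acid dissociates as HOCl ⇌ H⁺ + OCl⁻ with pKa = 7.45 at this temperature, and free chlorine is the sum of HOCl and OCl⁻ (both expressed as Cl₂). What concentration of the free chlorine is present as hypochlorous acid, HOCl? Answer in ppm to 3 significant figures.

[OCl⁻]/[HOCl] = 10^(pH − pKa) = 10^(7.72 − 7.45) = 10^0.27 = 1.862.
Fraction as HOCl = 1 / (1 + 1.862) = 0.3494.
HOCl = 0.3494 × 3.12 ppm = 1.09 ppm.

1.09 ppm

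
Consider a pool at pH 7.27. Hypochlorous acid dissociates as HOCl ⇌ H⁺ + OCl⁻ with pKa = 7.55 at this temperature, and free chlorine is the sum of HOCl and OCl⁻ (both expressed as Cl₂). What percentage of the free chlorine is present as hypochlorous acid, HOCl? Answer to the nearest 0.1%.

65.6%

[OCl⁻]/[HOCl] = 10^(pH − pKa) = 10^(7.27 − 7.55) = 10^-0.28 = 0.5248.
Fraction as HOCl = 1 / (1 + 0.5248) = 0.6558.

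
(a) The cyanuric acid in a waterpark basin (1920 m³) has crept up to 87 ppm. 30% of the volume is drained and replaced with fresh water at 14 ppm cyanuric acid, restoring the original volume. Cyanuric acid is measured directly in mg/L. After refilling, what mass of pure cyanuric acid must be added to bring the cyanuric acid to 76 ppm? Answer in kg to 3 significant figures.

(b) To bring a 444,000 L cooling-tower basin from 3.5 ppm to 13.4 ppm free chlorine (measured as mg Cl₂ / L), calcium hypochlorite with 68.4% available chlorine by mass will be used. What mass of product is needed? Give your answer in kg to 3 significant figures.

(a) Volume: 1920 m³ = 1,920,000 L.
(a) After draining 30% and refilling: 87 × 0.70 + 14 × 0.30 = 65.1 ppm.
(a) Deficit to target: 76 − 65.1 = 10.9 mg/L.
(a) Mass: 10.9 mg/L × 1,920,000 L = 20,930 g cyanuric acid.

(b) Chlorine deficit: 13.4 − 3.5 = 9.9 ppm = 9.9 mg/L as Cl₂.
(b) Cl₂ equivalent needed: 9.9 mg/L × 444,000 L = 4,396,000 mg = 4396 g.
(b) Product at 68.4% available chlorine: 4396 / 0.684 = 6426 g.

(a) 20.9 kg; (b) 6.43 kg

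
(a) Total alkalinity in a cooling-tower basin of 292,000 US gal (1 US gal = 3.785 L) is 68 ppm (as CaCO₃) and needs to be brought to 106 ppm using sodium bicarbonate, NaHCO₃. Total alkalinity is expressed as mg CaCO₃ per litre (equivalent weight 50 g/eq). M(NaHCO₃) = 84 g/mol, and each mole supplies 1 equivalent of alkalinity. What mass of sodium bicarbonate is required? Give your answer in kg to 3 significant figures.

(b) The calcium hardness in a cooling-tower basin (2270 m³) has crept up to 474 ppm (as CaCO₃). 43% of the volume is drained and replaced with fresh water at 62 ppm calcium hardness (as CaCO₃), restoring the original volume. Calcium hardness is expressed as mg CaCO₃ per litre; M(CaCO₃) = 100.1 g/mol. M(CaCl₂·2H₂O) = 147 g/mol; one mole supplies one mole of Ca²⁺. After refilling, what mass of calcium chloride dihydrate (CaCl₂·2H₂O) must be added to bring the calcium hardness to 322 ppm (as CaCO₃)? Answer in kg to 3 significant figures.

(a) 70.6 kg; (b) 83.9 kg

(a) Volume: 292,000 US gal × 3.785 L/gal = 1,105,220 L.
(a) Alkalinity to add: (106 − 68) = 38 mg/L as CaCO₃ × 1,105,220 L = 42,000 g as CaCO₃.
(a) Equivalents: 42,000 g ÷ 50 g/eq = 840 eq.
(a) NaHCO₃ supplies 1 eq per mole → 840 mol.
(a) Mass: 840 mol × 84 g/mol = 70,560 g.

(b) Volume: 2270 m³ = 2,270,000 L.
(b) After draining 43% and refilling: 474 × 0.57 + 62 × 0.43 = 296.84 ppm.
(b) Deficit to target: 322 − 296.84 = 25.16 mg/L.
(b) As CaCO₃: 25.16 mg/L × 2,270,000 L = 57,110 g; ÷ 100.1 = 570.6 mol Ca²⁺.
(b) Mass: 570.6 × 147 = 83,870 g.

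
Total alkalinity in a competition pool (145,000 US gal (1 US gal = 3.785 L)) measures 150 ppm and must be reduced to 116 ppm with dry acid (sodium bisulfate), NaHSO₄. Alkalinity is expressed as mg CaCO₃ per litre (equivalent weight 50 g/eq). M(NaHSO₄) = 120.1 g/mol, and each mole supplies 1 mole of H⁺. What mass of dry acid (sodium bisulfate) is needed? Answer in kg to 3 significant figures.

Volume: 145,000 US gal × 3.785 L/gal = 548,825 L.
Alkalinity to neutralize: (150 − 116) = 34 mg/L as CaCO₃ × 548,825 L = 18,660 g as CaCO₃.
Equivalents of H⁺ required: 18,660 ÷ 50 g/eq = 373.2 eq = 373.2 mol NaHSO₄.
Mass of NaHSO₄: 373.2 × 120.1 = 44,820 g.

44.8 kg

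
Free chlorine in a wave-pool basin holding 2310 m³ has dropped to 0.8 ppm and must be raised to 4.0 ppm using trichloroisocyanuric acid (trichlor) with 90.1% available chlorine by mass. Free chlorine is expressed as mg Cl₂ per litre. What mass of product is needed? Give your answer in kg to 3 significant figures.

8.20 kg

Volume: 2310 m³ = 2,310,000 L.
Chlorine deficit: 4.0 − 0.8 = 3.2 ppm = 3.2 mg/L as Cl₂.
Cl₂ equivalent needed: 3.2 mg/L × 2,310,000 L = 7,392,000 mg = 7392 g.
Product at 90.1% available chlorine: 7392 / 0.901 = 8204 g.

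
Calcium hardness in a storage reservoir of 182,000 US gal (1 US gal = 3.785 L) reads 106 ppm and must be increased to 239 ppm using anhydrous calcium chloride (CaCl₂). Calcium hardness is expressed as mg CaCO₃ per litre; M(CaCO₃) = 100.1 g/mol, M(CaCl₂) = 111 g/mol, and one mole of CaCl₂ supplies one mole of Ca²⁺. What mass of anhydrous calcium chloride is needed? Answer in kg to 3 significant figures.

Volume: 182,000 US gal × 3.785 L/gal = 688,870 L.
Hardness to add: (239 − 106) = 133 mg/L as CaCO₃ × 688,870 L = 91,620 g as CaCO₃.
Moles of Ca²⁺ (1 mol Ca²⁺ ≡ 1 mol CaCO₃): 91,620 / 100.1 g/mol = 915.3 mol.
Mass of CaCl₂: 915.3 × 111 = 101,600 g.

102 kg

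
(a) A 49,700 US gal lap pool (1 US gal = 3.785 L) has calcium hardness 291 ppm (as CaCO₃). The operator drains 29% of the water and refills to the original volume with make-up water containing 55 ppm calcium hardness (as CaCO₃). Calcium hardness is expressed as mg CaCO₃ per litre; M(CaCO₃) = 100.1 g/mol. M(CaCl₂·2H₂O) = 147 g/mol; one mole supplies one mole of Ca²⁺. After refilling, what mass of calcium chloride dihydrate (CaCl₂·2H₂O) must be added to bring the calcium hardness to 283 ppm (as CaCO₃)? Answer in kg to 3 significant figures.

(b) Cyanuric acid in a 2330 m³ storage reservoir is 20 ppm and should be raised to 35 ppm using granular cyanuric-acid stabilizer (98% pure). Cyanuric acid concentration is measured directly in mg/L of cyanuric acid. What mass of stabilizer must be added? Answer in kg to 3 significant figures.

(a) Volume: 49,700 US gal × 3.785 L/gal = 188,114 L.
(a) After draining 29% and refilling: 291 × 0.71 + 55 × 0.29 = 222.56 ppm.
(a) Deficit to target: 283 − 222.56 = 60.44 mg/L.
(a) As CaCO₃: 60.44 mg/L × 188,114 L = 11,370 g; ÷ 100.1 = 113.6 mol Ca²⁺.
(a) Mass: 113.6 × 147 = 16,700 g.

(b) Volume: 2330 m³ = 2,330,000 L.
(b) CYA to add: (35 − 20) = 15 mg/L × 2,330,000 L = 34,950 g cyanuric acid.
(b) At 98% purity: 34,950 / 0.98 = 35,660 g product.

(a) 16.7 kg; (b) 35.7 kg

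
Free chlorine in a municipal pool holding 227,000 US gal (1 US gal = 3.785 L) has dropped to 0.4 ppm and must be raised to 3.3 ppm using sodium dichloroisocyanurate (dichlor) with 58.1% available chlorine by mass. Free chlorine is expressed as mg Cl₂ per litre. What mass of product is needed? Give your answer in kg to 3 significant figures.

Volume: 227,000 US gal × 3.785 L/gal = 859,195 L.
Chlorine deficit: 3.3 − 0.4 = 2.9 ppm = 2.9 mg/L as Cl₂.
Cl₂ equivalent needed: 2.9 mg/L × 859,195 L = 2,492,000 mg = 2492 g.
Product at 58.1% available chlorine: 2492 / 0.581 = 4289 g.

4.29 kg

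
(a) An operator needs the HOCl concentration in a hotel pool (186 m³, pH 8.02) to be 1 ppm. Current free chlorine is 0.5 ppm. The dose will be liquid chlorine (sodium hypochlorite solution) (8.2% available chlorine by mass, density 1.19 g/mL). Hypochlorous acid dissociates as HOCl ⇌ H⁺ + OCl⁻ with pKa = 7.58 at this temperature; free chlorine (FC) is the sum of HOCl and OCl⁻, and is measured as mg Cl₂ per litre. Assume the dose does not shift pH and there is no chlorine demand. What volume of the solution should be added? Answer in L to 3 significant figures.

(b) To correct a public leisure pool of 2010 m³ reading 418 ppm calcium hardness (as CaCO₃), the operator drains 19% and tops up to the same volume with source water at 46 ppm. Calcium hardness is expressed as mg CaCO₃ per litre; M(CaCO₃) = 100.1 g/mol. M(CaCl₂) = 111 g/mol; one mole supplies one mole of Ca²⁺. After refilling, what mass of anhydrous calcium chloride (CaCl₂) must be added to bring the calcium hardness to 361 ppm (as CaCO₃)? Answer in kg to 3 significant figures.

(a) Volume: 186 m³ = 186,000 L.
(a) [OCl⁻]/[HOCl] = 10^(pH − pKa) = 10^(8.02 − 7.58) = 2.754; fraction as HOCl = 1/(1 + 2.754) = 0.2664.
(a) Free chlorine required for 1 ppm HOCl: 1 / 0.2664 = 3.754 ppm.
(a) FC to add: 3.754 − 0.5 = 3.254 mg/L as Cl₂.
(a) Cl₂ equivalent: 3.254 mg/L × 186,000 L = 605.3 g.
(a) Product at 8.2% available Cl: 605.3 / 0.082 = 7382 g.
(a) Volume: 7382 g ÷ 1.19 g/mL = 6203 mL.

(b) Volume: 2010 m³ = 2,010,000 L.
(b) After draining 19% and refilling: 418 × 0.81 + 46 × 0.19 = 347.32 ppm.
(b) Deficit to target: 361 − 347.32 = 13.68 mg/L.
(b) As CaCO₃: 13.68 mg/L × 2,010,000 L = 27,500 g; ÷ 100.1 = 274.7 mol Ca²⁺.
(b) Mass: 274.7 × 111 = 30,490 g.

(a) 6.20 L; (b) 30.5 kg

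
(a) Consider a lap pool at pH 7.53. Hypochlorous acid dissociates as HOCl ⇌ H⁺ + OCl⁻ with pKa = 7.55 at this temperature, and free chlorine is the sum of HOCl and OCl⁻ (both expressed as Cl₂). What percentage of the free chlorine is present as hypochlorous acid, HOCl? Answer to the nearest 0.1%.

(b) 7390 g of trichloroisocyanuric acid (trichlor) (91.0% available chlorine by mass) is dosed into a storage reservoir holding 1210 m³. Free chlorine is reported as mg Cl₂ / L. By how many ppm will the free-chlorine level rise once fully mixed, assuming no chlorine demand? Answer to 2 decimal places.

(a) [OCl⁻]/[HOCl] = 10^(pH − pKa) = 10^(7.53 − 7.55) = 10^-0.02 = 0.955.
(a) Fraction as HOCl = 1 / (1 + 0.955) = 0.5115.

(b) Volume: 1210 m³ = 1,210,000 L.
(b) Available chlorine delivered: 7390 g × 0.91 = 6725 g as Cl₂.
(b) Concentration rise: 6725 g / 1,210,000 L = 5.558 mg/L = 5.56 ppm.

(a) 51.2%; (b) 5.56 ppm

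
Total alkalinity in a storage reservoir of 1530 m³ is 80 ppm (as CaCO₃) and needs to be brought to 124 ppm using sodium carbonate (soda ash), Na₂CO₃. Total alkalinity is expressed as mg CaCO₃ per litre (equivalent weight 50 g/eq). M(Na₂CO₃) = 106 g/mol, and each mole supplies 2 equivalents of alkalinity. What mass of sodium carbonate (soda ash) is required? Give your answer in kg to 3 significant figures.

Volume: 1530 m³ = 1,530,000 L.
Alkalinity to add: (124 − 80) = 44 mg/L as CaCO₃ × 1,530,000 L = 67,320 g as CaCO₃.
Equivalents: 67,320 g ÷ 50 g/eq = 1346 eq.
Each mole of Na₂CO₃ supplies 2 eq, so 1346 / 2 = 673.2 mol.
Mass: 673.2 mol × 106 g/mol = 71,360 g.

71.4 kg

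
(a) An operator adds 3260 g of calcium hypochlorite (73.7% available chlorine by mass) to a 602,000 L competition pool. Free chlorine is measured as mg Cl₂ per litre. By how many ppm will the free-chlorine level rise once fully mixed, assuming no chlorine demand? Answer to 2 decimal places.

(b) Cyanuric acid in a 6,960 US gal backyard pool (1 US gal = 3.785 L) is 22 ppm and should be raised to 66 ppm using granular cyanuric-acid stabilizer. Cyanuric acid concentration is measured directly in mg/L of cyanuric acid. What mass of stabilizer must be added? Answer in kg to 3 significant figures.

(a) 3.99 ppm; (b) 1.16 kg

(a) Available chlorine delivered: 3260 g × 0.737 = 2403 g as Cl₂.
(a) Concentration rise: 2403 g / 602,000 L = 3.991 mg/L = 3.99 ppm.

(b) Volume: 6,960 US gal × 3.785 L/gal = 26,344 L.
(b) CYA to add: (66 − 22) = 44 mg/L × 26,344 L = 1159 g cyanuric acid.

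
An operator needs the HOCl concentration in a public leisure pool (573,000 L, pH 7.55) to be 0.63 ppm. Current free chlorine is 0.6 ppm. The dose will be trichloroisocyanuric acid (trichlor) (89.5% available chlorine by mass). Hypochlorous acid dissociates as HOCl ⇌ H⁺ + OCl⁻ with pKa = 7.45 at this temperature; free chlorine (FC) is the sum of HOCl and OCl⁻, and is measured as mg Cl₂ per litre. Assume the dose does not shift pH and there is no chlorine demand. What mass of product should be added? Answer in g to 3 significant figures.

527 g

[OCl⁻]/[HOCl] = 10^(pH − pKa) = 10^(7.55 − 7.45) = 1.259; fraction as HOCl = 1/(1 + 1.259) = 0.4427.
Free chlorine required for 0.63 ppm HOCl: 0.63 / 0.4427 = 1.423 ppm.
FC to add: 1.423 − 0.6 = 0.8231 mg/L as Cl₂.
Cl₂ equivalent: 0.8231 mg/L × 573,000 L = 471.6 g.
Product at 89.5% available Cl: 471.6 / 0.895 = 527 g.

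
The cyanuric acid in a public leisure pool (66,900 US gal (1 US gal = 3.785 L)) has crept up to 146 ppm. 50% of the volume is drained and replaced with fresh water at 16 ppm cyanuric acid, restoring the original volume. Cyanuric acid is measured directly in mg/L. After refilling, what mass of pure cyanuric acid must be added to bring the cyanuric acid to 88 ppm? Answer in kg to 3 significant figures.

Volume: 66,900 US gal × 3.785 L/gal = 253,216 L.
After draining 50% and refilling: 146 × 0.50 + 16 × 0.50 = 81 ppm.
Deficit to target: 88 − 81 = 7 mg/L.
Mass: 7 mg/L × 253,216 L = 1773 g cyanuric acid.

1.77 kg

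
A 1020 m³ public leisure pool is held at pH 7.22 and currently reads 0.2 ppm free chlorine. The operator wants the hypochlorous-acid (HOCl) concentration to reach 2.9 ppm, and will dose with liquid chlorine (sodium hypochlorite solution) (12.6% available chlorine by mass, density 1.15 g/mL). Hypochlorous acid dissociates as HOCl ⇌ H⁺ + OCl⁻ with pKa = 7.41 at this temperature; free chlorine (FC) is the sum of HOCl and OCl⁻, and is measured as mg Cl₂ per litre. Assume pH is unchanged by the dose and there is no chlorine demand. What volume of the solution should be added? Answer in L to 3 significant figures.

Volume: 1020 m³ = 1,020,000 L.
[OCl⁻]/[HOCl] = 10^(pH − pKa) = 10^(7.22 − 7.41) = 0.6457; fraction as HOCl = 1/(1 + 0.6457) = 0.6077.
Free chlorine required for 2.9 ppm HOCl: 2.9 / 0.6077 = 4.772 ppm.
FC to add: 4.772 − 0.2 = 4.572 mg/L as Cl₂.
Cl₂ equivalent: 4.572 mg/L × 1,020,000 L = 4664 g.
Product at 12.6% available Cl: 4664 / 0.126 = 37,010 g.
Volume: 37,010 g ÷ 1.15 g/mL = 32,190 mL.

32.2 L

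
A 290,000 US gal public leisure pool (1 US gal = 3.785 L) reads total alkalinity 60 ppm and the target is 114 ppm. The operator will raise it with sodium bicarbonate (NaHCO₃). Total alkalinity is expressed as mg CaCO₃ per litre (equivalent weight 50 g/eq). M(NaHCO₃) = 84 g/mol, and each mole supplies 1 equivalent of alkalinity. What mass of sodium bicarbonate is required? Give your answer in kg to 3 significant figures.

Volume: 290,000 US gal × 3.785 L/gal = 1,097,650 L.
Alkalinity to add: (114 − 60) = 54 mg/L as CaCO₃ × 1,097,650 L = 59,270 g as CaCO₃.
Equivalents: 59,270 g ÷ 50 g/eq = 1185 eq.
NaHCO₃ supplies 1 eq per mole → 1185 mol.
Mass: 1185 mol × 84 g/mol = 99,580 g.

99.6 kg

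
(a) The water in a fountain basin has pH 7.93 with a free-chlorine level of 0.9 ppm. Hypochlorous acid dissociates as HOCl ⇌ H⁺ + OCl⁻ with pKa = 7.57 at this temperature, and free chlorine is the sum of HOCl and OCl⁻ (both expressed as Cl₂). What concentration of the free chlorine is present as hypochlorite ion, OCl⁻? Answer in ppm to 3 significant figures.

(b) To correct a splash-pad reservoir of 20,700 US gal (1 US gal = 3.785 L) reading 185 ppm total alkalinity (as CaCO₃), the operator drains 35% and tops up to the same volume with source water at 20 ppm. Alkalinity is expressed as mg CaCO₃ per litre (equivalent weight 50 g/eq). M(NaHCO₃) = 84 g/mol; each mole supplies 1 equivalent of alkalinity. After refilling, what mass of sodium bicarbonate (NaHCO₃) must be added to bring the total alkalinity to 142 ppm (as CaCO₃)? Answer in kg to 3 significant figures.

(a) 0.627 ppm; (b) 1.94 kg

(a) [OCl⁻]/[HOCl] = 10^(pH − pKa) = 10^(7.93 − 7.57) = 10^0.36 = 2.291.
(a) Fraction as HOCl = 1 / (1 + 2.291) = 0.3039.
(a) OCl⁻ = (1 − 0.3039) × 0.9 ppm = 0.6265 ppm.

(b) Volume: 20,700 US gal × 3.785 L/gal = 78,350 L.
(b) After draining 35% and refilling: 185 × 0.65 + 20 × 0.35 = 127.25 ppm.
(b) Deficit to target: 142 − 127.25 = 14.75 mg/L.
(b) As CaCO₃: 14.75 mg/L × 78,350 L = 1156 g; ÷ 50 g/eq ÷ 1 = 23.11 mol NaHCO₃.
(b) Mass: 23.11 × 84 = 1942 g.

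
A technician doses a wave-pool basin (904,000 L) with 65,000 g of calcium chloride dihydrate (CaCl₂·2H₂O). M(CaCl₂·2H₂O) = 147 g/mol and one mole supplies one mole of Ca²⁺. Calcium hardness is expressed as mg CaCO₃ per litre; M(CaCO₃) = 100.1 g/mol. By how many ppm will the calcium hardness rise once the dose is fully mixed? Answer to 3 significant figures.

Moles of Ca²⁺: 65,000 g ÷ 147 g/mol = 442.2 mol.
As CaCO₃: 442.2 mol × 100.1 g/mol = 44,260 g.
Rise: 44,260 g / 904,000 L × 1000 = 48.96 mg/L.

49.0 ppm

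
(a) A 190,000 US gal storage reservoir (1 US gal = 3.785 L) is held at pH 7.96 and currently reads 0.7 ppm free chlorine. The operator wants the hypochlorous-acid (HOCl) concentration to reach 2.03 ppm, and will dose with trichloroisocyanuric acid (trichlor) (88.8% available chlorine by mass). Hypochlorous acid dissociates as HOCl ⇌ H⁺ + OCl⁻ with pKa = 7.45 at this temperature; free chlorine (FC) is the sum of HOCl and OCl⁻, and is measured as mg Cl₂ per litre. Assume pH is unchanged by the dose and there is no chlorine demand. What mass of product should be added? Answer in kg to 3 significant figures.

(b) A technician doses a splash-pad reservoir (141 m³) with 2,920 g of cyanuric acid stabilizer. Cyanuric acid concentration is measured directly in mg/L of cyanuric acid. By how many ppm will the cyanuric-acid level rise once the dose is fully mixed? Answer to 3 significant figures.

(a) Volume: 190,000 US gal × 3.785 L/gal = 719,150 L.
(a) [OCl⁻]/[HOCl] = 10^(pH − pKa) = 10^(7.96 − 7.45) = 3.236; fraction as HOCl = 1/(1 + 3.236) = 0.2361.
(a) Free chlorine required for 2.03 ppm HOCl: 2.03 / 0.2361 = 8.599 ppm.
(a) FC to add: 8.599 − 0.7 = 7.899 mg/L as Cl₂.
(a) Cl₂ equivalent: 7.899 mg/L × 719,150 L = 5681 g.
(a) Product at 88.8% available Cl: 5681 / 0.888 = 6397 g.

(b) Volume: 141 m³ = 141,000 L.
(b) Rise: 2,920 g / 141,000 L × 1000 = 20.71 mg/L.

(a) 6.40 kg; (b) 20.7 ppm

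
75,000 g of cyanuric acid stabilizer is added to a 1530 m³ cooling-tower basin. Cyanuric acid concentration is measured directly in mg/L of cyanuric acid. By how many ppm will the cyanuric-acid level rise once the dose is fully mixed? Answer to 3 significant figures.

Volume: 1530 m³ = 1,530,000 L.
Rise: 75,000 g / 1,530,000 L × 1000 = 49.02 mg/L.

49.0 ppm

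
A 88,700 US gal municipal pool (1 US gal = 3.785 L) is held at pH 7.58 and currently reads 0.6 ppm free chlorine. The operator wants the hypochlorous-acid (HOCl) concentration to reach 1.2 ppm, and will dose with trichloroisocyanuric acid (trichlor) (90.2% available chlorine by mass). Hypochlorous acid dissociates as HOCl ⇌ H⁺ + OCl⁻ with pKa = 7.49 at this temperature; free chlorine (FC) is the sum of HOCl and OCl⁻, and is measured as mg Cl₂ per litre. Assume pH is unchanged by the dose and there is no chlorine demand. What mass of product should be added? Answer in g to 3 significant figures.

Volume: 88,700 US gal × 3.785 L/gal = 335,730 L.
[OCl⁻]/[HOCl] = 10^(pH − pKa) = 10^(7.58 − 7.49) = 1.23; fraction as HOCl = 1/(1 + 1.23) = 0.4484.
Free chlorine required for 1.2 ppm HOCl: 1.2 / 0.4484 = 2.676 ppm.
FC to add: 2.676 − 0.6 = 2.076 mg/L as Cl₂.
Cl₂ equivalent: 2.076 mg/L × 335,730 L = 697.1 g.
Product at 90.2% available Cl: 697.1 / 0.902 = 772.8 g.

773 g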